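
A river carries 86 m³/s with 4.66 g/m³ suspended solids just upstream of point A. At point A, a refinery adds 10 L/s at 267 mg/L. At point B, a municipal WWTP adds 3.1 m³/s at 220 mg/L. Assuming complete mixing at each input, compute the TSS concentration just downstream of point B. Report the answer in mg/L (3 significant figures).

10 L/s = 0.01 m³/s.
After input A: C = (86·4.66 + 0.01·267) / 86.01 = 4.691 mg/L.
After input B: C = (86.01·4.691 + 3.1·220) / 89.11 = 12.18 mg/L.

12.2 mg/L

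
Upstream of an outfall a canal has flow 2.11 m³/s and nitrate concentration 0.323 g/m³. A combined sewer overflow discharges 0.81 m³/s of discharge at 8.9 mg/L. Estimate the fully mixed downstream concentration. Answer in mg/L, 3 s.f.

2.70 mg/L

Conservation of mass across the mixing zone: C = (0.81·8.9 + 2.11·0.323) / (0.81 + 2.11) = 7.891/2.92 = 2.702 mg/L.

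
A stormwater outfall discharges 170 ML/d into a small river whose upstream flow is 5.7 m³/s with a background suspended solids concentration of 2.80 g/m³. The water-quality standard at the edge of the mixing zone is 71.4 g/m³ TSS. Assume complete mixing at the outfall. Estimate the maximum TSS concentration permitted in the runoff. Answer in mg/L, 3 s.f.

270 mg/L

170 ML/d = 1.968 m³/s.
Mass balance: 71.4·7.668 = 1.968·Cₑ + 5.7·2.8.
Cₑ = (547.5 − 15.96) / 1.968 = 270.1 mg/L.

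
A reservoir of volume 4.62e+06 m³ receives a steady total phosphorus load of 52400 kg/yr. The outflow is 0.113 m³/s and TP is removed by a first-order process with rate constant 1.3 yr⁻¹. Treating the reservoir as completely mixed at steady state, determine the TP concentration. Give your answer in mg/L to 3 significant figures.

5.47 mg/L

Outflow Q = 0.113 m³/s × 3.156e+07 s/yr = 3.566e+06 m³/yr.
Steady-state CSTR mass balance: W = Q·C + k·V·C, so C = W/(Q + kV).
Q + kV = 3.566e+06 + 1.3·4.62e+06 = 9.572e+06 m³/yr.
C = 52400/9.572e+06 = 0.005474 kg/m³ = 5.474 mg/L.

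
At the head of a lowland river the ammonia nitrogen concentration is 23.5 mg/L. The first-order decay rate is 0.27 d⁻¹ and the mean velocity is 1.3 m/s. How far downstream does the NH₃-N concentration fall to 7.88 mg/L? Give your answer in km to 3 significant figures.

455 km

From C = C₀·e^(−kt), t = ln(C₀/C)/k = ln(23.5/7.88)/0.27 = 1.093/0.27 = 4.047 d.
Distance = v·t = 1.3 m/s × 3.497e+05 s = 4.546e+05 m = 454.6 km.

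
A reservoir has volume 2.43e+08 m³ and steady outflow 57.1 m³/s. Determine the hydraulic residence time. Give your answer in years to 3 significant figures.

Q = 57.1 m³/s × 3.156e+07 s/yr = 1.802e+09 m³/yr.
Hydraulic residence time τ = V/Q = 2.43e+08/1.802e+09 = 0.1349 yr.

0.135 yr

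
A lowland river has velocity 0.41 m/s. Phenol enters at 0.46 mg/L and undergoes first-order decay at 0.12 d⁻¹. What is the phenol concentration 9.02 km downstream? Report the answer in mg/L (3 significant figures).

0.446 mg/L

Travel time t = 9.02 km / 0.41 m/s = 9020/0.41 = 2.2e+04 s = 0.2546 d.
First-order decay: C = 0.46·exp(−0.12·0.2546) = 0.46·0.9699 = 0.4462 mg/L.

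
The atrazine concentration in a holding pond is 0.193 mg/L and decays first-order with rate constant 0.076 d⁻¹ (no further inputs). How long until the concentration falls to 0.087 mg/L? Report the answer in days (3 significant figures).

t = ln(C₀/C)/k = ln(0.193/0.087)/0.076 = 0.7968/0.076 = 10.48 d.

10.5 d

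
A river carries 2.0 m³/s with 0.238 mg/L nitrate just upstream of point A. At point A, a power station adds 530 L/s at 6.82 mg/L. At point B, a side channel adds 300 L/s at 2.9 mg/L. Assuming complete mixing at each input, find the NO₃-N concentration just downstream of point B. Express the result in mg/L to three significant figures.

530 L/s = 0.53 m³/s.
After input A: C = (2·0.238 + 0.53·6.82) / 2.53 = 1.617 mg/L.
300 L/s = 0.3 m³/s.
After input B: C = (2.53·1.617 + 0.3·2.9) / 2.83 = 1.753 mg/L.

1.75 mg/L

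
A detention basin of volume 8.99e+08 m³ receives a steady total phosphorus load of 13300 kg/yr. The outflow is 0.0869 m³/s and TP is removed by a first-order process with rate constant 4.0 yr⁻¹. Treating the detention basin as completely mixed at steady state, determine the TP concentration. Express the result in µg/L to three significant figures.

3.70 µg/L

Outflow Q = 0.0869 m³/s × 3.156e+07 s/yr = 2.742e+06 m³/yr.
Steady-state CSTR mass balance: W = Q·C + k·V·C, so C = W/(Q + kV).
Q + kV = 2.742e+06 + 4.0·8.99e+08 = 3.599e+09 m³/yr.
C = 13300/3.599e+09 = 3.696e-06 kg/m³ = 0.003696 mg/L = 3.696 µg/L.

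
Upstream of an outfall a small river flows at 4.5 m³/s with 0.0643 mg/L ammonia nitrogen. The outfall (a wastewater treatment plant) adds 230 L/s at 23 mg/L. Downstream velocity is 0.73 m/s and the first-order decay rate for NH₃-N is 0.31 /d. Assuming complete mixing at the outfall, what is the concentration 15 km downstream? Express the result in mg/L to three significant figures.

1.10 mg/L

230 L/s = 0.23 m³/s.
After complete mixing, C₀ = (0.23·23 + 4.5·0.0643) / 4.73 = 1.18 mg/L.
Travel time t = 1.5e+04 m / 0.73 m/s = 2.055e+04 s = 0.2378 d.
C = 1.18·exp(−0.31·0.2378) = 1.18·0.9289 = 1.096 mg/L.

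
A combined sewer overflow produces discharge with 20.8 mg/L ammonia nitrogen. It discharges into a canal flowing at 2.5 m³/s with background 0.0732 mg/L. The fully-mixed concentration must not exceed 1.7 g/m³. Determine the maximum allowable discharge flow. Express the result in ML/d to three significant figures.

18.4 ML/d

Mass balance at complete mixing: C_std·(Q_w + Q_r) = Q_w·C_e + Q_r·C_b.
Rearranging, Q_w = Q_r·(C_std − C_b)/(C_e − C_std) = 2.5·(1.7 − 0.0732) / (20.8 − 1.7) = 0.2129 m³/s.
= 18.4 ML/d.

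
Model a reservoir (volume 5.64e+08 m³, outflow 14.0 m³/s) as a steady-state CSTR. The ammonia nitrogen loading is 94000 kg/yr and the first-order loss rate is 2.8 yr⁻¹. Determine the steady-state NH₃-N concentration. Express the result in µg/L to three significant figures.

Outflow Q = 14.0 m³/s × 3.156e+07 s/yr = 4.418e+08 m³/yr.
Steady-state CSTR mass balance: W = Q·C + k·V·C, so C = W/(Q + kV).
Q + kV = 4.418e+08 + 2.8·5.64e+08 = 2.021e+09 m³/yr.
C = 94000/2.021e+09 = 4.651e-05 kg/m³ = 0.04651 mg/L = 46.51 µg/L.

46.5 µg/L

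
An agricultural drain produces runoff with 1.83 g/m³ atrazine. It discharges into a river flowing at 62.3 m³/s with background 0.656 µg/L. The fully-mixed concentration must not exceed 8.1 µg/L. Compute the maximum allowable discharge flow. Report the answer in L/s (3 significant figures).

0.656 µg/L = 0.000656 mg/L.
8.1 µg/L = 0.0081 mg/L.
Mass balance at complete mixing: C_std·(Q_w + Q_r) = Q_w·C_e + Q_r·C_b.
Rearranging, Q_w = Q_r·(C_std − C_b)/(C_e − C_std) = 62.3·(0.0081 − 0.000656) / (1.83 − 0.0081) = 0.2545 m³/s.
= 254.5 L/s.

255 L/s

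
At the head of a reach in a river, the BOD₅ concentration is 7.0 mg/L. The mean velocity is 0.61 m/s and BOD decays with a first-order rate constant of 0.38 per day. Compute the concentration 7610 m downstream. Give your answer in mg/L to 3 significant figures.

Travel time t = 7610 m / 0.61 m/s = 7610/0.61 = 1.248e+04 s = 0.1444 d.
First-order decay: C = 7.0·exp(−0.38·0.1444) = 7.0·0.9466 = 6.626 mg/L.

6.63 mg/L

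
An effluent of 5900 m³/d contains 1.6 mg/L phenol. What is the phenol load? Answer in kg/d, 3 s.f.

5900 m³/d = 0.06829 m³/s.
Mass flux = Q·C = 0.06829 m³/s × 1.6 g/m³ = 0.1093 g/s.
= 0.1093 g/s × 86.4 = 9.44 kg/d.

9.44 kg/d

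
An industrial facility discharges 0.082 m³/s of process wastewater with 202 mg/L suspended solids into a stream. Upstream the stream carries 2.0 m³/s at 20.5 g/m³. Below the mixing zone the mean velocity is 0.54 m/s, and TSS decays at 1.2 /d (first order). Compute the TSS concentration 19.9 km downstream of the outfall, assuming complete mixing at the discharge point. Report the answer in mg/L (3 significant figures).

After complete mixing, C₀ = (0.082·202 + 2·20.5) / 2.082 = 27.65 mg/L.
Travel time t = 1.99e+04 m / 0.54 m/s = 3.685e+04 s = 0.4265 d.
C = 27.65·exp(−1.2·0.4265) = 27.65·0.5994 = 16.57 mg/L.

16.6 mg/L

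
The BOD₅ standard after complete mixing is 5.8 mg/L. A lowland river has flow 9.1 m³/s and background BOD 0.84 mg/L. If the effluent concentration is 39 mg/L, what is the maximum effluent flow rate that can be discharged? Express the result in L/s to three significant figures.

Mass balance at complete mixing: C_std·(Q_w + Q_r) = Q_w·C_e + Q_r·C_b.
Rearranging, Q_w = Q_r·(C_std − C_b)/(C_e − C_std) = 9.1·(5.8 − 0.84) / (39 − 5.8) = 1.36 m³/s.
= 1360 L/s.

1360 L/s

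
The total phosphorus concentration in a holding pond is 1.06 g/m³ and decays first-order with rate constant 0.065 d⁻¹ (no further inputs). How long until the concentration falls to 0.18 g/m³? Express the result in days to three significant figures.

t = ln(C₀/C)/k = ln(1.06/0.18)/0.065 = 1.773/0.065 = 27.28 d.

27.3 d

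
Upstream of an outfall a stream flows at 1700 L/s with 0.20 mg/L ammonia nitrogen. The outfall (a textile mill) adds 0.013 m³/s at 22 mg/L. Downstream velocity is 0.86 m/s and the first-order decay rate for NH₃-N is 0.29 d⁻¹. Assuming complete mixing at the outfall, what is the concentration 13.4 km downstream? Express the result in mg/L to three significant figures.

1700 L/s = 1.7 m³/s.
After complete mixing, C₀ = (0.013·22 + 1.7·0.2) / 1.713 = 0.3654 mg/L.
Travel time t = 1.34e+04 m / 0.86 m/s = 1.558e+04 s = 0.1803 d.
C = 0.3654·exp(−0.29·0.1803) = 0.3654·0.949 = 0.3468 mg/L.

0.347 mg/L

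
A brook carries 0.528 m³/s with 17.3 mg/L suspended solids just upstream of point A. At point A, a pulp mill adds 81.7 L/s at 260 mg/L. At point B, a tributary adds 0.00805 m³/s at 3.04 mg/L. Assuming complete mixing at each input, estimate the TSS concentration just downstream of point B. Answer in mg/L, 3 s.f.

81.7 L/s = 0.0817 m³/s.
After input A: C = (0.528·17.3 + 0.0817·260) / 0.6097 = 49.82 mg/L.
After input B: C = (0.6097·49.82 + 0.00805·3.04) / 0.6178 = 49.21 mg/L.

49.2 mg/L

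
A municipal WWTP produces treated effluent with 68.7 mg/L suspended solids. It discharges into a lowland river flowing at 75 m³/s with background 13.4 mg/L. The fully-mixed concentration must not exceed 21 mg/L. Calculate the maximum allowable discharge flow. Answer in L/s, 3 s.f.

Mass balance at complete mixing: C_std·(Q_w + Q_r) = Q_w·C_e + Q_r·C_b.
Rearranging, Q_w = Q_r·(C_std − C_b)/(C_e − C_std) = 75·(21 − 13.4) / (68.7 − 21) = 11.95 m³/s.
= 1.195e+04 L/s.

11900 L/s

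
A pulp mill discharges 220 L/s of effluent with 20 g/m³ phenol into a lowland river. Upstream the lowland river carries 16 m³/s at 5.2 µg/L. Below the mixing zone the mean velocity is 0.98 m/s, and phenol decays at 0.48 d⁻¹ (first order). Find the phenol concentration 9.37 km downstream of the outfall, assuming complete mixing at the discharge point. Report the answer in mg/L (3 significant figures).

220 L/s = 0.22 m³/s.
5.2 µg/L = 0.0052 mg/L.
After complete mixing, C₀ = (0.22·20 + 16·0.0052) / 16.22 = 0.2764 mg/L.
Travel time t = 9370 m / 0.98 m/s = 9561 s = 0.1107 d.
C = 0.2764·exp(−0.48·0.1107) = 0.2764·0.9483 = 0.2621 mg/L.

0.262 mg/L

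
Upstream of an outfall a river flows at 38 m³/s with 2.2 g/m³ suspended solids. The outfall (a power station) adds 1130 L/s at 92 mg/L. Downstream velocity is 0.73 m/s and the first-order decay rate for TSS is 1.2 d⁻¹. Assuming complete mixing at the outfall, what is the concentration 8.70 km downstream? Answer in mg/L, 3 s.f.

4.06 mg/L

1130 L/s = 1.13 m³/s.
After complete mixing, C₀ = (1.13·92 + 38·2.2) / 39.13 = 4.793 mg/L.
Travel time t = 8700 m / 0.73 m/s = 1.192e+04 s = 0.1379 d.
C = 4.793·exp(−1.2·0.1379) = 4.793·0.8474 = 4.062 mg/L.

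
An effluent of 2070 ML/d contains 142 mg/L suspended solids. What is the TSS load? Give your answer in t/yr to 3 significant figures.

107000 t/yr

2070 ML/d = 23.96 m³/s.
Mass flux = Q·C = 23.96 m³/s × 142 g/m³ = 3402 g/s.
= 3402 g/s × 31.56 = 1.074e+05 t/yr.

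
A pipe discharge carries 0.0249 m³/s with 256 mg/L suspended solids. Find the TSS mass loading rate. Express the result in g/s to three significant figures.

Mass flux = Q·C = 0.0249 m³/s × 256 g/m³ = 6.374 g/s.

6.37 g/s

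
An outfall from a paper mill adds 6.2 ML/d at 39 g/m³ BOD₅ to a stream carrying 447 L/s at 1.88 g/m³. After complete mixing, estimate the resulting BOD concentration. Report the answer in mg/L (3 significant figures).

6.2 ML/d = 0.07176 m³/s.
447 L/s = 0.447 m³/s.
Flow-weighted mixing gives C = (0.07176·39 + 0.447·1.88) / (0.07176 + 0.447) = 3.639/0.5188 = 7.015 mg/L.

7.01 mg/L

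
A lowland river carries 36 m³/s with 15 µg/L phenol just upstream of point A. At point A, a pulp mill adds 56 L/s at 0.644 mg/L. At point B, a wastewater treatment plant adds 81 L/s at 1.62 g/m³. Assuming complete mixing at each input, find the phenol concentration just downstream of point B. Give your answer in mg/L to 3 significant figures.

15 µg/L = 0.015 mg/L.
56 L/s = 0.056 m³/s.
After input A: C = (36·0.015 + 0.056·0.644) / 36.06 = 0.01598 mg/L.
81 L/s = 0.081 m³/s.
After input B: C = (36.06·0.01598 + 0.081·1.62) / 36.14 = 0.01957 mg/L.

0.0196 mg/L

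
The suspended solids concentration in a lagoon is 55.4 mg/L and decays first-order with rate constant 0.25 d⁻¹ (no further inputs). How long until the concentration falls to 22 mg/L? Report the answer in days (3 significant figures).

t = ln(C₀/C)/k = ln(55.4/22)/0.25 = 0.9235/0.25 = 3.694 d.

3.69 d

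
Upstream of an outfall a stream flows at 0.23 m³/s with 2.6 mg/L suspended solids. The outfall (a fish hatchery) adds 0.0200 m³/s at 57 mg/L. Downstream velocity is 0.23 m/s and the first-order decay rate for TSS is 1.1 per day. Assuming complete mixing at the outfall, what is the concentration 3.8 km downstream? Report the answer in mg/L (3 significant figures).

5.63 mg/L

After complete mixing, C₀ = (0.02·57 + 0.23·2.6) / 0.25 = 6.952 mg/L.
Travel time t = 3800 m / 0.23 m/s = 1.652e+04 s = 0.1912 d.
C = 6.952·exp(−1.1·0.1912) = 6.952·0.8103 = 5.633 mg/L.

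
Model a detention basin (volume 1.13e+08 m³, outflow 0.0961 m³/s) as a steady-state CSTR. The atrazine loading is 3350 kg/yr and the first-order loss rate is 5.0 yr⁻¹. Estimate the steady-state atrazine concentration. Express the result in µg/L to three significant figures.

Outflow Q = 0.0961 m³/s × 3.156e+07 s/yr = 3.033e+06 m³/yr.
Steady-state CSTR mass balance: W = Q·C + k·V·C, so C = W/(Q + kV).
Q + kV = 3.033e+06 + 5.0·1.13e+08 = 5.68e+08 m³/yr.
C = 3350/5.68e+08 = 5.898e-06 kg/m³ = 0.005898 mg/L = 5.898 µg/L.

5.90 µg/L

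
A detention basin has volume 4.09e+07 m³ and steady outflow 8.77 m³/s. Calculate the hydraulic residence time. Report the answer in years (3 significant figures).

Q = 8.77 m³/s × 3.156e+07 s/yr = 2.768e+08 m³/yr.
Hydraulic residence time τ = V/Q = 4.09e+07/2.768e+08 = 0.1478 yr.

0.148 yr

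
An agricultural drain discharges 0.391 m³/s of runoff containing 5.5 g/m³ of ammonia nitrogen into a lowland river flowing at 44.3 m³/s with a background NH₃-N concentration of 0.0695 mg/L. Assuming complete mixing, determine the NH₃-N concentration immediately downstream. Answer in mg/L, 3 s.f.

Flow-weighted mixing gives C = (0.391·5.5 + 44.3·0.0695) / (0.391 + 44.3) = 5.229/44.69 = 0.117 mg/L.

0.117 mg/L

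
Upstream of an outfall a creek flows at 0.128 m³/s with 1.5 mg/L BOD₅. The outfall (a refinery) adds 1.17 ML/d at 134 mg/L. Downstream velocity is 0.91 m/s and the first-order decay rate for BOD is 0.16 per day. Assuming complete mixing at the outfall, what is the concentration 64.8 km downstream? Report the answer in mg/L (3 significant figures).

12.4 mg/L

1.17 ML/d = 0.01354 m³/s.
After complete mixing, C₀ = (0.01354·134 + 0.128·1.5) / 0.1415 = 14.18 mg/L.
Travel time t = 6.48e+04 m / 0.91 m/s = 7.121e+04 s = 0.8242 d.
C = 14.18·exp(−0.16·0.8242) = 14.18·0.8765 = 12.43 mg/L.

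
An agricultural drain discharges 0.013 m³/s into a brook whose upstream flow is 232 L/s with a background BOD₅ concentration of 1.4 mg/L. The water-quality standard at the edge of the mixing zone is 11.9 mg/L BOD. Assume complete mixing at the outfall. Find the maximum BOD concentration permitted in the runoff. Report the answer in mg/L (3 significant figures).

232 L/s = 0.232 m³/s.
Mass balance: 11.9·0.245 = 0.013·Cₑ + 0.232·1.4.
Cₑ = (2.916 − 0.3248) / 0.013 = 199.3 mg/L.

199 mg/L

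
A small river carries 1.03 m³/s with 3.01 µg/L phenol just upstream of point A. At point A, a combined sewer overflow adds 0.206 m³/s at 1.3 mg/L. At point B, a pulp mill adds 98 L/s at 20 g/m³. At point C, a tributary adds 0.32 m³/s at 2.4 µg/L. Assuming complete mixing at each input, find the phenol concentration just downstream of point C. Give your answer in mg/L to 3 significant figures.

3.01 µg/L = 0.00301 mg/L.
After input A: C = (1.03·0.00301 + 0.206·1.3) / 1.236 = 0.2192 mg/L.
98 L/s = 0.098 m³/s.
After input B: C = (1.236·0.2192 + 0.098·20) / 1.334 = 1.672 mg/L.
2.4 µg/L = 0.0024 mg/L.
After input C: C = (1.334·1.672 + 0.32·0.0024) / 1.654 = 1.349 mg/L.

1.35 mg/L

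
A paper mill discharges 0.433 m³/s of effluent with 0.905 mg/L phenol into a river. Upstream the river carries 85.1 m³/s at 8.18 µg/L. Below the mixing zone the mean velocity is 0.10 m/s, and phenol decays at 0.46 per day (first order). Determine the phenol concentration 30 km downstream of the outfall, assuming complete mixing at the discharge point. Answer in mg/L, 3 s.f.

0.00258 mg/L

8.18 µg/L = 0.00818 mg/L.
After complete mixing, C₀ = (0.433·0.905 + 85.1·0.00818) / 85.53 = 0.01272 mg/L.
Travel time t = 3e+04 m / 0.10 m/s = 3e+05 s = 3.472 d.
C = 0.01272·exp(−0.46·3.472) = 0.01272·0.2025 = 0.002575 mg/L.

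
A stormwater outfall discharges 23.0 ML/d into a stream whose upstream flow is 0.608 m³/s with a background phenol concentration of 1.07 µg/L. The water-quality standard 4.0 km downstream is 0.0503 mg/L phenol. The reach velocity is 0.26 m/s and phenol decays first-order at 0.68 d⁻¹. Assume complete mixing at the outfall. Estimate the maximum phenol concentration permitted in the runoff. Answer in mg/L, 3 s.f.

23.0 ML/d = 0.2662 m³/s.
1.07 µg/L = 0.00107 mg/L.
Travel time to the compliance point: t = 4000/0.26 = 1.538e+04 s = 0.1781 d; decay factor exp(−0.68·0.1781) = 0.886.
So the concentration just after mixing may be at most 0.0503/0.886 = 0.05677 mg/L.
Mass balance: 0.05677·0.8742 = 0.2662·Cₑ + 0.608·0.00107.
Cₑ = (0.04963 − 0.0006506) / 0.2662 = 0.184 mg/L.

0.184 mg/L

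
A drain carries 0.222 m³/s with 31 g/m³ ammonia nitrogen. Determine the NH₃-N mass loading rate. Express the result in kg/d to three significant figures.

595 kg/d

Mass flux = Q·C = 0.222 m³/s × 31 g/m³ = 6.882 g/s.
= 6.882 g/s × 86.4 = 594.6 kg/d.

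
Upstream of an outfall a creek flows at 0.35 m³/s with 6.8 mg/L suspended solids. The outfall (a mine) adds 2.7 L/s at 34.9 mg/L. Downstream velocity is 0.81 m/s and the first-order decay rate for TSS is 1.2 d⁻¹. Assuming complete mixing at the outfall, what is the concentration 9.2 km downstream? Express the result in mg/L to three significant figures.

2.7 L/s = 0.0027 m³/s.
After complete mixing, C₀ = (0.0027·34.9 + 0.35·6.8) / 0.3527 = 7.015 mg/L.
Travel time t = 9200 m / 0.81 m/s = 1.136e+04 s = 0.1315 d.
C = 7.015·exp(−1.2·0.1315) = 7.015·0.8541 = 5.991 mg/L.

5.99 mg/L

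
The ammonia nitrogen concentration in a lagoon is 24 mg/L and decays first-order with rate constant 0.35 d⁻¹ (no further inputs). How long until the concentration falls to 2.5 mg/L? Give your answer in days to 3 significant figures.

6.46 d

t = ln(C₀/C)/k = ln(24/2.5)/0.35 = 2.262/0.35 = 6.462 d.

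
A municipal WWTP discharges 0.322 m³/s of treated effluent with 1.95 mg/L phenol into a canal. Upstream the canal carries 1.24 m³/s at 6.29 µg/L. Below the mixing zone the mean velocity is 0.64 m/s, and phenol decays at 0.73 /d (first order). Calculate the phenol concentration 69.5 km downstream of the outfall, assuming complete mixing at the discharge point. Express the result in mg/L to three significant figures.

0.163 mg/L

6.29 µg/L = 0.00629 mg/L.
After complete mixing, C₀ = (0.322·1.95 + 1.24·0.00629) / 1.562 = 0.407 mg/L.
Travel time t = 6.95e+04 m / 0.64 m/s = 1.086e+05 s = 1.257 d.
C = 0.407·exp(−0.73·1.257) = 0.407·0.3995 = 0.1626 mg/L.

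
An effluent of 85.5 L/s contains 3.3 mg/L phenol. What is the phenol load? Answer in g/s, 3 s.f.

0.282 g/s

85.5 L/s = 0.0855 m³/s.
Mass flux = Q·C = 0.0855 m³/s × 3.3 g/m³ = 0.2822 g/s.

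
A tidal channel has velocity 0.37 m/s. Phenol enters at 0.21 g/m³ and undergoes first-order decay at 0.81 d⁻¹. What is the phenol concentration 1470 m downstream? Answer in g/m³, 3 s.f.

0.202 g/m³

Travel time t = 1470 m / 0.37 m/s = 1470/0.37 = 3973 s = 0.04598 d.
First-order decay: C = 0.21·exp(−0.81·0.04598) = 0.21·0.9634 = 0.2023 g/m³.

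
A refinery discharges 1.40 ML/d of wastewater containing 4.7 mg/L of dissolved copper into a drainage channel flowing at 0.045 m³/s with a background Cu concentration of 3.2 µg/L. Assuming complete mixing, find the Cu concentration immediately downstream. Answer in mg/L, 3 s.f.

1.40 ML/d = 0.0162 m³/s.
3.2 µg/L = 0.0032 mg/L.
Flow-weighted mixing gives C = (0.0162·4.7 + 0.045·0.0032) / (0.0162 + 0.045) = 0.0763/0.0612 = 1.247 mg/L.

1.25 mg/L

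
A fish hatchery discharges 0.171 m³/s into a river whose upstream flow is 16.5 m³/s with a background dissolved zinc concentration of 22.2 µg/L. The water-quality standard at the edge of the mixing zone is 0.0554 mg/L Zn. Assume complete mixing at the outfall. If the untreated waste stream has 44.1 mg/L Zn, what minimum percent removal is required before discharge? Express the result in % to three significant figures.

92.6 %

22.2 µg/L = 0.0222 mg/L.
Mass balance: 0.0554·16.67 = 0.171·Cₑ + 16.5·0.0222.
Cₑ = (0.9236 − 0.3663) / 0.171 = 3.259 mg/L.
Required removal = 1 − 3.259/44.1 = 92.61 %.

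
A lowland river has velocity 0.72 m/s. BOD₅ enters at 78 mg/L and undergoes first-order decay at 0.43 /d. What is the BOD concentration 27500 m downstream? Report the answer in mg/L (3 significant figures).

64.5 mg/L

Travel time t = 27500 m / 0.72 m/s = 2.75e+04/0.72 = 3.819e+04 s = 0.4421 d.
First-order decay: C = 78·exp(−0.43·0.4421) = 78·0.8269 = 64.5 mg/L.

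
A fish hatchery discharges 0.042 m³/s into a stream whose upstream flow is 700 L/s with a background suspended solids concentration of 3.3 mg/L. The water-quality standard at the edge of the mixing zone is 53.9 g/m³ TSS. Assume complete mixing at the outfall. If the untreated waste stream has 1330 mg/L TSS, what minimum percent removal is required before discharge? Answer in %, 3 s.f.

32.5 %

700 L/s = 0.7 m³/s.
Mass balance: 53.9·0.742 = 0.042·Cₑ + 0.7·3.3.
Cₑ = (39.99 − 2.31) / 0.042 = 897.2 mg/L.
Required removal = 1 − 897.2/1330 = 32.54 %.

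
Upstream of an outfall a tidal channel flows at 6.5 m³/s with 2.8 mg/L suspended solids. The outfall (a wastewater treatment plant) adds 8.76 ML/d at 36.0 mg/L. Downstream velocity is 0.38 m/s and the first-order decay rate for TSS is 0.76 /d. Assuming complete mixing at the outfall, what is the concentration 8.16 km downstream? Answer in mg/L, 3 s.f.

8.76 ML/d = 0.1014 m³/s.
After complete mixing, C₀ = (0.1014·36 + 6.5·2.8) / 6.601 = 3.31 mg/L.
Travel time t = 8160 m / 0.38 m/s = 2.147e+04 s = 0.2485 d.
C = 3.31·exp(−0.76·0.2485) = 3.31·0.8279 = 2.74 mg/L.

2.74 mg/L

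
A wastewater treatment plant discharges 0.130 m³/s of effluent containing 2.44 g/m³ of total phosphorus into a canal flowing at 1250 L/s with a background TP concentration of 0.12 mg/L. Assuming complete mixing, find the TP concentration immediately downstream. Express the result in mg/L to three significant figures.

1250 L/s = 1.25 m³/s.
Flow-weighted mixing gives C = (0.13·2.44 + 1.25·0.12) / (0.13 + 1.25) = 0.4672/1.38 = 0.3386 mg/L.

0.339 mg/L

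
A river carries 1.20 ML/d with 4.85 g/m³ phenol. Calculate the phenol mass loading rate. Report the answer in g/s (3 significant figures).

1.20 ML/d = 0.01389 m³/s.
Mass flux = Q·C = 0.01389 m³/s × 4.85 g/m³ = 0.06736 g/s.

0.0674 g/s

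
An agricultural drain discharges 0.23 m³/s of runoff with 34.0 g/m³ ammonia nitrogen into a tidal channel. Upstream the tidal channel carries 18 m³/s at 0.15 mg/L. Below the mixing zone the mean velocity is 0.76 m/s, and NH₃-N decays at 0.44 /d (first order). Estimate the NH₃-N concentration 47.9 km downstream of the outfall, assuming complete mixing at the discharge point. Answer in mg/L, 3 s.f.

After complete mixing, C₀ = (0.23·34 + 18·0.15) / 18.23 = 0.5771 mg/L.
Travel time t = 4.79e+04 m / 0.76 m/s = 6.303e+04 s = 0.7295 d.
C = 0.5771·exp(−0.44·0.7295) = 0.5771·0.7254 = 0.4186 mg/L.

0.419 mg/L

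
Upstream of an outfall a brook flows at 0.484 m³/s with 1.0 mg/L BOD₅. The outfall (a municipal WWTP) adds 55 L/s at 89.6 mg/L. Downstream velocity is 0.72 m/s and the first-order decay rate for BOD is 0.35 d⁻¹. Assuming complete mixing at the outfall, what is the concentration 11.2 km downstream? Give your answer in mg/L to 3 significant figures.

9.43 mg/L

55 L/s = 0.055 m³/s.
After complete mixing, C₀ = (0.055·89.6 + 0.484·1) / 0.539 = 10.04 mg/L.
Travel time t = 1.12e+04 m / 0.72 m/s = 1.556e+04 s = 0.18 d.
C = 10.04·exp(−0.35·0.18) = 10.04·0.9389 = 9.428 mg/L.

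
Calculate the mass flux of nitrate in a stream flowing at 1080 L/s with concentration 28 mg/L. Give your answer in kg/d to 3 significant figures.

1080 L/s = 1.08 m³/s.
Mass flux = Q·C = 1.08 m³/s × 28 g/m³ = 30.24 g/s.
= 30.24 g/s × 86.4 = 2613 kg/d.

2610 kg/d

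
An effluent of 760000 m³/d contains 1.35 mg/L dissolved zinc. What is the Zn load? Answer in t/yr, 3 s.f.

375 t/yr

760000 m³/d = 8.796 m³/s.
Mass flux = Q·C = 8.796 m³/s × 1.35 g/m³ = 11.88 g/s.
= 11.88 g/s × 31.56 = 374.7 t/yr.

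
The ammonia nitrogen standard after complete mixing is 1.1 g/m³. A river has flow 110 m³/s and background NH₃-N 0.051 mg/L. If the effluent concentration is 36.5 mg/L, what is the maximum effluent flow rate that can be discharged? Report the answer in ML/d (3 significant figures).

282 ML/d

Mass balance at complete mixing: C_std·(Q_w + Q_r) = Q_w·C_e + Q_r·C_b.
Rearranging, Q_w = Q_r·(C_std − C_b)/(C_e − C_std) = 110·(1.1 − 0.051) / (36.5 − 1.1) = 3.26 m³/s.
= 281.6 ML/d.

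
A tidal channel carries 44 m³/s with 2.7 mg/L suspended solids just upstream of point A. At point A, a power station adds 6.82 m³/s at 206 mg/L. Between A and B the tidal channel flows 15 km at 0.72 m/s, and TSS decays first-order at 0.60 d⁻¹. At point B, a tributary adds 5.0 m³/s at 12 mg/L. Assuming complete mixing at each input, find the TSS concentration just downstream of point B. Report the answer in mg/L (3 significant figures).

24.7 mg/L

After input A: C = (44·2.7 + 6.82·206) / 50.82 = 29.98 mg/L.
Over the 15 km reach to input B (t = 2.083e+04 s = 0.2411 d), decay gives C = 29.98·exp(−0.60·0.2411) = 25.94 mg/L.
After input B: C = (50.82·25.94 + 5·12) / 55.82 = 24.7 mg/L.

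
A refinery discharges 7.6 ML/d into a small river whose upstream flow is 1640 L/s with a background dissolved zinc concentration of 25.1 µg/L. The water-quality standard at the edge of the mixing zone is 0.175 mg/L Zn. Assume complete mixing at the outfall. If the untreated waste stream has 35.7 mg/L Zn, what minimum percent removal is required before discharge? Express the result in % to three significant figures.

7.6 ML/d = 0.08796 m³/s.
1640 L/s = 1.64 m³/s.
25.1 µg/L = 0.0251 mg/L.
Mass balance: 0.175·1.728 = 0.08796·Cₑ + 1.64·0.0251.
Cₑ = (0.3024 − 0.04116) / 0.08796 = 2.97 mg/L.
Required removal = 1 − 2.97/35.7 = 91.68 %.

91.7 %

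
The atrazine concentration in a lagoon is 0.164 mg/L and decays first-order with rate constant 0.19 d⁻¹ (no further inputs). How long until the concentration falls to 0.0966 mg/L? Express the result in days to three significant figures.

2.79 d

t = ln(C₀/C)/k = ln(0.164/0.0966)/0.19 = 0.5293/0.19 = 2.786 d.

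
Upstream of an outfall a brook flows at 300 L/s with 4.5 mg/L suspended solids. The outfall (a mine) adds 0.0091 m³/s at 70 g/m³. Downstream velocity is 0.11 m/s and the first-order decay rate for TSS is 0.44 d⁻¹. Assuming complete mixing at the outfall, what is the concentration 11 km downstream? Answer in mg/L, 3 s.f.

3.86 mg/L

300 L/s = 0.3 m³/s.
After complete mixing, C₀ = (0.0091·70 + 0.3·4.5) / 0.3091 = 6.428 mg/L.
Travel time t = 1.1e+04 m / 0.11 m/s = 1e+05 s = 1.157 d.
C = 6.428·exp(−0.44·1.157) = 6.428·0.6009 = 3.863 mg/L.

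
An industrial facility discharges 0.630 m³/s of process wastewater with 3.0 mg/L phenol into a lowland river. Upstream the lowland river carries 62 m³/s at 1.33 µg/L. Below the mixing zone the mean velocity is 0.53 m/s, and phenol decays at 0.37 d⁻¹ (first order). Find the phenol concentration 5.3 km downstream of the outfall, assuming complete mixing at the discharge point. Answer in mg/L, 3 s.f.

0.0302 mg/L

1.33 µg/L = 0.00133 mg/L.
After complete mixing, C₀ = (0.63·3 + 62·0.00133) / 62.63 = 0.03149 mg/L.
Travel time t = 5300 m / 0.53 m/s = 1e+04 s = 0.1157 d.
C = 0.03149·exp(−0.37·0.1157) = 0.03149·0.9581 = 0.03017 mg/L.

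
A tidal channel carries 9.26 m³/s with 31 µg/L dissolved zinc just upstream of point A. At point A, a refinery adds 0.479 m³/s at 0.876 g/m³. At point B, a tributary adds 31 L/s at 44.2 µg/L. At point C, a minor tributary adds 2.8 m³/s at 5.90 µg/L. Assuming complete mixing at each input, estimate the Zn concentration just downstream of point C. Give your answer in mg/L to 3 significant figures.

0.0576 mg/L

31 µg/L = 0.031 mg/L.
After input A: C = (9.26·0.031 + 0.479·0.876) / 9.739 = 0.07256 mg/L.
31 L/s = 0.031 m³/s.
44.2 µg/L = 0.0442 mg/L.
After input B: C = (9.739·0.07256 + 0.031·0.0442) / 9.77 = 0.07247 mg/L.
5.90 µg/L = 0.0059 mg/L.
After input C: C = (9.77·0.07247 + 2.8·0.0059) / 12.57 = 0.05764 mg/L.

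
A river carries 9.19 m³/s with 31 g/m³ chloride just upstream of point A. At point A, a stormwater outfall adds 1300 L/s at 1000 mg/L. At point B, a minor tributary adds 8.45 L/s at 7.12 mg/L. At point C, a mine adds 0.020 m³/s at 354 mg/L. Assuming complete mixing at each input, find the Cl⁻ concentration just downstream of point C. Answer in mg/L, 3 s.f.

151 mg/L

1300 L/s = 1.3 m³/s.
After input A: C = (9.19·31 + 1.3·1000) / 10.49 = 151.1 mg/L.
8.45 L/s = 0.00845 m³/s.
After input B: C = (10.49·151.1 + 0.00845·7.12) / 10.5 = 151 mg/L.
After input C: C = (10.5·151 + 0.02·354) / 10.52 = 151.4 mg/L.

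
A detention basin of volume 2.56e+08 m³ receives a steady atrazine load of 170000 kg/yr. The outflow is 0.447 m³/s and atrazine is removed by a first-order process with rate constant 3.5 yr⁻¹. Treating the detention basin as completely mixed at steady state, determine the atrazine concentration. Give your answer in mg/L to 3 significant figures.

Outflow Q = 0.447 m³/s × 3.156e+07 s/yr = 1.411e+07 m³/yr.
Steady-state CSTR mass balance: W = Q·C + k·V·C, so C = W/(Q + kV).
Q + kV = 1.411e+07 + 3.5·2.56e+08 = 9.101e+08 m³/yr.
C = 170000/9.101e+08 = 0.0001868 kg/m³ = 0.1868 mg/L.

0.187 mg/L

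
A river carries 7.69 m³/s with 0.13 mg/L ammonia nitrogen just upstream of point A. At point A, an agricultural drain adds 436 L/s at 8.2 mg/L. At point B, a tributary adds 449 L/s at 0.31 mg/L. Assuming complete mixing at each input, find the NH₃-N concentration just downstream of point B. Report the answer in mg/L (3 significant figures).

0.550 mg/L

436 L/s = 0.436 m³/s.
After input A: C = (7.69·0.13 + 0.436·8.2) / 8.126 = 0.563 mg/L.
449 L/s = 0.449 m³/s.
After input B: C = (8.126·0.563 + 0.449·0.31) / 8.575 = 0.5497 mg/L.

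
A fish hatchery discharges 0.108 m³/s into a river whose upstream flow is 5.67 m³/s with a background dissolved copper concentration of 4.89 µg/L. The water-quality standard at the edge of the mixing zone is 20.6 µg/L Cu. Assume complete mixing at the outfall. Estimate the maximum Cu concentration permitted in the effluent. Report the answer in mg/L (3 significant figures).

4.89 µg/L = 0.00489 mg/L.
20.6 µg/L = 0.0206 mg/L.
Mass balance: 0.0206·5.778 = 0.108·Cₑ + 5.67·0.00489.
Cₑ = (0.119 − 0.02773) / 0.108 = 0.8454 mg/L.

0.845 mg/L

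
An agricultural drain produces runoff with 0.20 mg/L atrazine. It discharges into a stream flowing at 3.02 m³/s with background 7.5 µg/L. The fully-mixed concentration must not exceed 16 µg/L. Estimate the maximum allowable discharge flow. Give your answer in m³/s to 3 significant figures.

7.5 µg/L = 0.0075 mg/L.
16 µg/L = 0.016 mg/L.
Mass balance at complete mixing: C_std·(Q_w + Q_r) = Q_w·C_e + Q_r·C_b.
Rearranging, Q_w = Q_r·(C_std − C_b)/(C_e − C_std) = 3.02·(0.016 − 0.0075) / (0.2 − 0.016) = 0.1395 m³/s.

0.140 m³/s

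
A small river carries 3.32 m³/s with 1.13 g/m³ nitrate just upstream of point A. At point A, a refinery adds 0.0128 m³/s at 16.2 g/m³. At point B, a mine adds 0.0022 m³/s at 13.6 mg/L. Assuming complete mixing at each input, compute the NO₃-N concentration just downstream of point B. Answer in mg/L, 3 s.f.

1.20 mg/L

After input A: C = (3.32·1.13 + 0.0128·16.2) / 3.333 = 1.188 mg/L.
After input B: C = (3.333·1.188 + 0.0022·13.6) / 3.335 = 1.196 mg/L.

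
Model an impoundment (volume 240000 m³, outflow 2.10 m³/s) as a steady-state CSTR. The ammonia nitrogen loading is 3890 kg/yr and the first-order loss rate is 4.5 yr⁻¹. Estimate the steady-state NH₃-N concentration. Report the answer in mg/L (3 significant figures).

Outflow Q = 2.10 m³/s × 3.156e+07 s/yr = 6.627e+07 m³/yr.
Steady-state CSTR mass balance: W = Q·C + k·V·C, so C = W/(Q + kV).
Q + kV = 6.627e+07 + 4.5·240000 = 6.735e+07 m³/yr.
C = 3890/6.735e+07 = 5.776e-05 kg/m³ = 0.05776 mg/L.

0.0578 mg/L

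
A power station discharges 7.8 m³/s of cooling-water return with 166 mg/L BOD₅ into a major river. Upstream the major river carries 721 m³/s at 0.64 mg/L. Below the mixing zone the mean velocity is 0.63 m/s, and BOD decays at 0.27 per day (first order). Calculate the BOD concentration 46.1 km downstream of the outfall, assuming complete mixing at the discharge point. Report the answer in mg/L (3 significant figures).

After complete mixing, C₀ = (7.8·166 + 721·0.64) / 728.8 = 2.41 mg/L.
Travel time t = 4.61e+04 m / 0.63 m/s = 7.317e+04 s = 0.8469 d.
C = 2.41·exp(−0.27·0.8469) = 2.41·0.7956 = 1.917 mg/L.

1.92 mg/L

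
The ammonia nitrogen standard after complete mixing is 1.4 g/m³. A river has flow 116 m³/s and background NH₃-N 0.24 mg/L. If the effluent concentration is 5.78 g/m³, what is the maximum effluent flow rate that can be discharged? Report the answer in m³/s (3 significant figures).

Mass balance at complete mixing: C_std·(Q_w + Q_r) = Q_w·C_e + Q_r·C_b.
Rearranging, Q_w = Q_r·(C_std − C_b)/(C_e − C_std) = 116·(1.4 − 0.24) / (5.78 − 1.4) = 30.72 m³/s.

30.7 m³/s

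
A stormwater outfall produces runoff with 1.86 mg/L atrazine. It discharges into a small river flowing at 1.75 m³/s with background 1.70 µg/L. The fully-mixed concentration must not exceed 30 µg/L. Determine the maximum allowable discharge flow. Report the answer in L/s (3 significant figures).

27.1 L/s

1.70 µg/L = 0.0017 mg/L.
30 µg/L = 0.03 mg/L.
Mass balance at complete mixing: C_std·(Q_w + Q_r) = Q_w·C_e + Q_r·C_b.
Rearranging, Q_w = Q_r·(C_std − C_b)/(C_e − C_std) = 1.75·(0.03 − 0.0017) / (1.86 − 0.03) = 0.02706 m³/s.
= 27.06 L/s.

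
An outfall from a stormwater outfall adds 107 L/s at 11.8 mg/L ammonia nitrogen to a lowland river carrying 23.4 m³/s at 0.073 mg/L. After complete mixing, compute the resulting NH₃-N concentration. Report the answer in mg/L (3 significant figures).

107 L/s = 0.107 m³/s.
Conservation of mass across the mixing zone: C = (0.107·11.8 + 23.4·0.073) / (0.107 + 23.4) = 2.971/23.51 = 0.1264 mg/L.

0.126 mg/L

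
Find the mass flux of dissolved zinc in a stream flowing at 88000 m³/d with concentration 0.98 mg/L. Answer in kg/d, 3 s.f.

88000 m³/d = 1.019 m³/s.
Mass flux = Q·C = 1.019 m³/s × 0.98 g/m³ = 0.9981 g/s.
= 0.9981 g/s × 86.4 = 86.24 kg/d.

86.2 kg/d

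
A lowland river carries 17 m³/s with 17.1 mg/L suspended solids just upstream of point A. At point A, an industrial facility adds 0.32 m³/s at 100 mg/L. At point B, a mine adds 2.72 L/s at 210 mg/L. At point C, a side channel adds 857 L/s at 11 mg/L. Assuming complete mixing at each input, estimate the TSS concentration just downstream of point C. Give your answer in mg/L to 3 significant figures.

18.3 mg/L

After input A: C = (17·17.1 + 0.32·100) / 17.32 = 18.63 mg/L.
2.72 L/s = 0.00272 m³/s.
After input B: C = (17.32·18.63 + 0.00272·210) / 17.32 = 18.66 mg/L.
857 L/s = 0.857 m³/s.
After input C: C = (17.32·18.66 + 0.857·11) / 18.18 = 18.3 mg/L.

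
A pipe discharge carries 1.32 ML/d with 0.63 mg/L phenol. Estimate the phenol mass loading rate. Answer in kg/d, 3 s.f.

0.832 kg/d

1.32 ML/d = 0.01528 m³/s.
Mass flux = Q·C = 0.01528 m³/s × 0.63 g/m³ = 0.009625 g/s.
= 0.009625 g/s × 86.4 = 0.8316 kg/d.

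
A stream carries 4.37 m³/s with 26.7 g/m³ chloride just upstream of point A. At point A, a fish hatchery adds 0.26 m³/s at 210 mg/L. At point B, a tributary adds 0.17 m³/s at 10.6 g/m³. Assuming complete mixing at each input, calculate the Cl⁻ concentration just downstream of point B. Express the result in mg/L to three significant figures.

After input A: C = (4.37·26.7 + 0.26·210) / 4.63 = 36.99 mg/L.
After input B: C = (4.63·36.99 + 0.17·10.6) / 4.8 = 36.06 mg/L.

36.1 mg/L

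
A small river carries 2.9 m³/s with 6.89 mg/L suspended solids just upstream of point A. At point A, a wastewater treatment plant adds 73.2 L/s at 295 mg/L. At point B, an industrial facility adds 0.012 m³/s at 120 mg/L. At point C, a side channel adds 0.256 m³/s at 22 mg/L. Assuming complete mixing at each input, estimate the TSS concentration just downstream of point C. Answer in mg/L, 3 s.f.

73.2 L/s = 0.0732 m³/s.
After input A: C = (2.9·6.89 + 0.0732·295) / 2.973 = 13.98 mg/L.
After input B: C = (2.973·13.98 + 0.012·120) / 2.985 = 14.41 mg/L.
After input C: C = (2.985·14.41 + 0.256·22) / 3.241 = 15.01 mg/L.

15.0 mg/L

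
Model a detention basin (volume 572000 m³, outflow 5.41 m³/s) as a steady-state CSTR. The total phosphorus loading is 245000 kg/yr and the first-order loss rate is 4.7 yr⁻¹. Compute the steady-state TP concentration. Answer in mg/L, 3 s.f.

1.41 mg/L

Outflow Q = 5.41 m³/s × 3.156e+07 s/yr = 1.707e+08 m³/yr.
Steady-state CSTR mass balance: W = Q·C + k·V·C, so C = W/(Q + kV).
Q + kV = 1.707e+08 + 4.7·572000 = 1.734e+08 m³/yr.
C = 245000/1.734e+08 = 0.001413 kg/m³ = 1.413 mg/L.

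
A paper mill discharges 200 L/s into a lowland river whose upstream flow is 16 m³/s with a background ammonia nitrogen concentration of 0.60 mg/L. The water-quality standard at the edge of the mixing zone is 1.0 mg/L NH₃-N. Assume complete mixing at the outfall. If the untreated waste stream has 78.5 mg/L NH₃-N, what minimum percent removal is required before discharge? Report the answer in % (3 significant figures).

200 L/s = 0.2 m³/s.
Mass balance: 1·16.2 = 0.2·Cₑ + 16·0.6.
Cₑ = (16.2 − 9.6) / 0.2 = 33 mg/L.
Required removal = 1 − 33/78.5 = 57.96 %.

58.0 %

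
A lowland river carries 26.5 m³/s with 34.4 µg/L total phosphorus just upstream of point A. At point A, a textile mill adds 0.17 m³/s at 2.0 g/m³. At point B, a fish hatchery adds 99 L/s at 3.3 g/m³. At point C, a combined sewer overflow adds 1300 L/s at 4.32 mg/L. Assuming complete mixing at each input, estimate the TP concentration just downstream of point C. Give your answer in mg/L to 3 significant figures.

34.4 µg/L = 0.0344 mg/L.
After input A: C = (26.5·0.0344 + 0.17·2) / 26.67 = 0.04693 mg/L.
99 L/s = 0.099 m³/s.
After input B: C = (26.67·0.04693 + 0.099·3.3) / 26.77 = 0.05896 mg/L.
1300 L/s = 1.3 m³/s.
After input C: C = (26.77·0.05896 + 1.3·4.32) / 28.07 = 0.2563 mg/L.

0.256 mg/L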